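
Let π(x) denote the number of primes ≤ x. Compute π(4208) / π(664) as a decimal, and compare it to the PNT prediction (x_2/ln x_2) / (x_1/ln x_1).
π(4208)/π(664) = 575/121 ≈ 4.7521;  PNT prediction ≈ 4.9351.

π(664) = 121 and π(4208) = 575, so π(4208)/π(664) ≈ 4.7521. The PNT-predicted ratio is (4208/ln(4208)) / (664/ln(664)) ≈ 4.9351. The two agree to within a few percent, as expected.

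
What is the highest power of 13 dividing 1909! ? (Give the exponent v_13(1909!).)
v_13(1909!) = 157

Legendre's formula: v_p(n!) = Σ_{k ≥ 1} ⌊n / p^k⌋. For p = 13, n = 1909, the terms are:
  ⌊1909/13^1⌋ = ⌊1909/13⌋ = 146
  ⌊1909/13^2⌋ = ⌊1909/169⌋ = 11
(the next term ⌊1909/13^3⌋ = 0, terminating the sum). Summing: v_13(1909!) = 146 + 11 = 157.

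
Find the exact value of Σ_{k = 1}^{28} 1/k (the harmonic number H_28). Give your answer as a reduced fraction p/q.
H_28 = 315404588903/80313433200

Direct summation: H_28 = 1 + 1/2 + ... + 1/28. The least common denominator is lcm(1, ..., 28) = 80313433200; over this denominator the numerator is 80313433200 + 40156716600 + 26771144400 + 20078358300 + 16062686640 + 13385572200 + 11473347600 + 10039179150 + 8923714800 + 8031343320 + 7301221200 + 6692786100 + 6177956400 + 5736673800 + 5354228880 + 5019589575 + 4724319600 + 4461857400 + 4227022800 + 4015671660 + 3824449200 + 3650610600 + 3491888400 + 3346393050 + 3212537328 + 3088978200 + 2974571600 + 2868336900 = 315404588903, so H_28 = 315404588903/80313433200 (already in lowest terms) ≈ 3.92717. (The PNT-adjacent estimate ln(28) + γ ≈ 3.90942 matches within O(1/n).)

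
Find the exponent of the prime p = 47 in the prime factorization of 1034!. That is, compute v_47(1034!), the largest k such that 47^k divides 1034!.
v_47(1034!) = 22

Legendre's formula: v_p(n!) = Σ_{k ≥ 1} ⌊n / p^k⌋. For p = 47, n = 1034, the terms are:
  ⌊1034/47^1⌋ = ⌊1034/47⌋ = 22
(the next term ⌊1034/47^2⌋ = 0, terminating the sum). Summing: v_47(1034!) = 22 = 22.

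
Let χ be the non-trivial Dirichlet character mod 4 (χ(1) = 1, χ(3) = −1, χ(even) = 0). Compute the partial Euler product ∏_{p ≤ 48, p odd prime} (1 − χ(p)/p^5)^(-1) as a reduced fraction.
∏ = 7508883803148623376075754946450365737429310788606076172798130278074505/7537845509642297199917174706861149114875564283464393121061743521431552

The odd primes p ≤ 48 are [3, 5, 7, 11, 13, 17, 19, 23, 29, 31, 37, 41, 43, 47]. For each, χ(p) = 1 if p ≡ 1 mod 4, χ(p) = −1 if p ≡ 3 mod 4. Taking (1 − χ(p)/p^5)^(-1) = p^5/(p^5 − χ(p)): (1 − (-1)/3^5)^(-1) · (1 − (1)/5^5)^(-1) · (1 − (-1)/7^5)^(-1) · (1 − (-1)/11^5)^(-1) · (1 − (1)/13^5)^(-1) · (1 − (1)/17^5)^(-1) · (1 − (-1)/19^5)^(-1) · (1 − (-1)/23^5)^(-1) · (1 − (1)/29^5)^(-1) · (1 − (-1)/31^5)^(-1) · (1 − (1)/37^5)^(-1) · (1 − (1)/41^5)^(-1) · (1 − (-1)/43^5)^(-1) · (1 − (-1)/47^5)^(-1) = 7508883803148623376075754946450365737429310788606076172798130278074505/7537845509642297199917174706861149114875564283464393121061743521431552.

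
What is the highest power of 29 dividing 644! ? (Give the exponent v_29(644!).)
v_29(644!) = 22

Legendre's formula: v_p(n!) = Σ_{k ≥ 1} ⌊n / p^k⌋. For p = 29, n = 644, the terms are:
  ⌊644/29^1⌋ = ⌊644/29⌋ = 22
(the next term ⌊644/29^2⌋ = 0, terminating the sum). Summing: v_29(644!) = 22 = 22.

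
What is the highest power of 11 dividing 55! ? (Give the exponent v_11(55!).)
v_11(55!) = 5

Legendre's formula: v_p(n!) = Σ_{k ≥ 1} ⌊n / p^k⌋. For p = 11, n = 55, the terms are:
  ⌊55/11^1⌋ = ⌊55/11⌋ = 5
(the next term ⌊55/11^2⌋ = 0, terminating the sum). Summing: v_11(55!) = 5 = 5.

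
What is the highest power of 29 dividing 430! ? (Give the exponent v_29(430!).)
v_29(430!) = 14

Legendre's formula: v_p(n!) = Σ_{k ≥ 1} ⌊n / p^k⌋. For p = 29, n = 430, the terms are:
  ⌊430/29^1⌋ = ⌊430/29⌋ = 14
(the next term ⌊430/29^2⌋ = 0, terminating the sum). Summing: v_29(430!) = 14 = 14.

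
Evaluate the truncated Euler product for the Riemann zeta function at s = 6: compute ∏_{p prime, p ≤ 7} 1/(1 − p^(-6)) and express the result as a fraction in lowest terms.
∏ = 5359375/5268016

The primes p ≤ 7 are [2, 3, 5, 7]. For each prime, (1 − 1/p^6)^(-1) = p^6 / (p^6 − 1). The product is (1 − 1/2^6)^(-1), (1 − 1/3^6)^(-1), (1 − 1/5^6)^(-1), (1 − 1/7^6)^(-1) = ∏ p^6 / (p^6 − 1) = 5359375/5268016.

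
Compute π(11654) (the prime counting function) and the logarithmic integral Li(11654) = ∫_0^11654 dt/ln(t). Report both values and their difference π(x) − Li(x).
π(11654) = 1399;  Li(11654) ≈ 1424.20;  π(x) − Li(x) ≈ -25.20.

Direct count of primes ≤ 11654 gives π(11654) = 1399. Numerical evaluation of the logarithmic integral gives Li(11654) ≈ 1424.20. The difference π(x) − Li(x) ≈ -25.20 is typically negative for small/moderate x (Li(x) overestimates), though Littlewood's theorem shows this sign changes infinitely often.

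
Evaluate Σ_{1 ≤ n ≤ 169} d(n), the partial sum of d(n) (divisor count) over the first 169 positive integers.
Σ_{n ≤ 169} d(n) = 897

Compute d(n) for each 1 ≤ n ≤ 169: d(1) = 1, d(2) = 2, d(3) = 2, d(4) = 3, d(5) = 2, d(6) = 4, d(7) = 2, d(8) = 4, d(9) = 3, d(10) = 4, d(11) = 2, d(12) = 6, d(13) = 2, d(14) = 4, d(15) = 4, d(16) = 5, d(17) = 2, d(18) = 6, d(19) = 2, d(20) = 6, d(21) = 4, d(22) = 4, d(23) = 2, d(24) = 8, d(25) = 3, d(26) = 4, d(27) = 4, d(28) = 6, d(29) = 2, d(30) = 8, d(31) = 2, d(32) = 6, d(33) = 4, d(34) = 4, d(35) = 4, d(36) = 9, d(37) = 2, d(38) = 4, d(39) = 4, d(40) = 8, d(41) = 2, d(42) = 8, d(43) = 2, d(44) = 6, d(45) = 6, d(46) = 4, d(47) = 2, d(48) = 10, d(49) = 3, d(50) = 6, d(51) = 4, d(52) = 6, d(53) = 2, d(54) = 8, d(55) = 4, d(56) = 8, d(57) = 4, d(58) = 4, d(59) = 2, d(60) = 12, d(61) = 2, d(62) = 4, d(63) = 6, d(64) = 7, d(65) = 4, d(66) = 8, d(67) = 2, d(68) = 6, d(69) = 4, d(70) = 8, d(71) = 2, d(72) = 12, d(73) = 2, d(74) = 4, d(75) = 6, d(76) = 6, d(77) = 4, d(78) = 8, d(79) = 2, d(80) = 10, d(81) = 5, d(82) = 4, d(83) = 2, d(84) = 12, d(85) = 4, d(86) = 4, d(87) = 4, d(88) = 8, d(89) = 2, d(90) = 12, d(91) = 4, d(92) = 6, d(93) = 4, d(94) = 4, d(95) = 4, d(96) = 12, d(97) = 2, d(98) = 6, d(99) = 6, d(100) = 9, d(101) = 2, d(102) = 8, d(103) = 2, d(104) = 8, d(105) = 8, d(106) = 4, d(107) = 2, d(108) = 12, d(109) = 2, d(110) = 8, d(111) = 4, d(112) = 10, d(113) = 2, d(114) = 8, d(115) = 4, d(116) = 6, d(117) = 6, d(118) = 4, d(119) = 4, d(120) = 16, d(121) = 3, d(122) = 4, d(123) = 4, d(124) = 6, d(125) = 4, d(126) = 12, d(127) = 2, d(128) = 8, d(129) = 4, d(130) = 8, d(131) = 2, d(132) = 12, d(133) = 4, d(134) = 4, d(135) = 8, d(136) = 8, d(137) = 2, d(138) = 8, d(139) = 2, d(140) = 12, d(141) = 4, d(142) = 4, d(143) = 4, d(144) = 15, d(145) = 4, d(146) = 4, d(147) = 6, d(148) = 6, d(149) = 2, d(150) = 12, d(151) = 2, d(152) = 8, d(153) = 6, d(154) = 8, d(155) = 4, d(156) = 12, d(157) = 2, d(158) = 4, d(159) = 4, d(160) = 12, d(161) = 4, d(162) = 10, d(163) = 2, d(164) = 6, d(165) = 8, d(166) = 4, d(167) = 2, d(168) = 16, d(169) = 3. Summing all 169 values: 897. (Dirichlet's divisor formula: Σ_{n ≤ x} d(n) = x ln(x) + (2γ − 1) x + O(√x). For x = 169, the asymptotic estimate is ≈ 893.05.)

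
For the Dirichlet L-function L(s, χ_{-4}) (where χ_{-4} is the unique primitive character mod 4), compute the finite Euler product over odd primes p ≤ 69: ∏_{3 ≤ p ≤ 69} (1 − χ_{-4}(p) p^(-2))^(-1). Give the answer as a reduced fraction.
∏ = 186965264422467473784849459249589/204088016612535111254016000000000

The odd primes p ≤ 69 are [3, 5, 7, 11, 13, 17, 19, 23, 29, 31, 37, 41, 43, 47, 53, 59, 61, 67]. For each, χ(p) = 1 if p ≡ 1 mod 4, χ(p) = −1 if p ≡ 3 mod 4. Taking (1 − χ(p)/p^2)^(-1) = p^2/(p^2 − χ(p)): (1 − (-1)/3^2)^(-1) · (1 − (1)/5^2)^(-1) · (1 − (-1)/7^2)^(-1) · (1 − (-1)/11^2)^(-1) · (1 − (1)/13^2)^(-1) · (1 − (1)/17^2)^(-1) · (1 − (-1)/19^2)^(-1) · (1 − (-1)/23^2)^(-1) · (1 − (1)/29^2)^(-1) · (1 − (-1)/31^2)^(-1) · (1 − (1)/37^2)^(-1) · (1 − (1)/41^2)^(-1) · (1 − (-1)/43^2)^(-1) · (1 − (-1)/47^2)^(-1) · (1 − (1)/53^2)^(-1) · (1 − (-1)/59^2)^(-1) · (1 − (1)/61^2)^(-1) · (1 − (-1)/67^2)^(-1) = 186965264422467473784849459249589/204088016612535111254016000000000.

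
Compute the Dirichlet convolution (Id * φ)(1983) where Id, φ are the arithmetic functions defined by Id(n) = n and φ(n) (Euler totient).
(Id * φ)(1983) = 6605

Divisors of 1983: [1, 3, 661, 1983]. For each d | 1983:
  d = 1: Id(1) · φ(1983/1) = 1 · 1320 = 1320
  d = 3: Id(3) · φ(1983/3) = 3 · 660 = 1980
  d = 661: Id(661) · φ(1983/661) = 661 · 2 = 1322
  d = 1983: Id(1983) · φ(1983/1983) = 1983 · 1 = 1983
Summing: (Id * φ)(1983) = 1320 + 1980 + 1322 + 1983 = 6605.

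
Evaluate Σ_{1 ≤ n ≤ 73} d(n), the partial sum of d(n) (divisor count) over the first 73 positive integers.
Σ_{n ≤ 73} d(n) = 328

Compute d(n) for each 1 ≤ n ≤ 73: d(1) = 1, d(2) = 2, d(3) = 2, d(4) = 3, d(5) = 2, d(6) = 4, d(7) = 2, d(8) = 4, d(9) = 3, d(10) = 4, d(11) = 2, d(12) = 6, d(13) = 2, d(14) = 4, d(15) = 4, d(16) = 5, d(17) = 2, d(18) = 6, d(19) = 2, d(20) = 6, d(21) = 4, d(22) = 4, d(23) = 2, d(24) = 8, d(25) = 3, d(26) = 4, d(27) = 4, d(28) = 6, d(29) = 2, d(30) = 8, d(31) = 2, d(32) = 6, d(33) = 4, d(34) = 4, d(35) = 4, d(36) = 9, d(37) = 2, d(38) = 4, d(39) = 4, d(40) = 8, d(41) = 2, d(42) = 8, d(43) = 2, d(44) = 6, d(45) = 6, d(46) = 4, d(47) = 2, d(48) = 10, d(49) = 3, d(50) = 6, d(51) = 4, d(52) = 6, d(53) = 2, d(54) = 8, d(55) = 4, d(56) = 8, d(57) = 4, d(58) = 4, d(59) = 2, d(60) = 12, d(61) = 2, d(62) = 4, d(63) = 6, d(64) = 7, d(65) = 4, d(66) = 8, d(67) = 2, d(68) = 6, d(69) = 4, d(70) = 8, d(71) = 2, d(72) = 12, d(73) = 2. Summing all 73 values: 328. (Dirichlet's divisor formula: Σ_{n ≤ x} d(n) = x ln(x) + (2γ − 1) x + O(√x). For x = 73, the asymptotic estimate is ≈ 324.48.)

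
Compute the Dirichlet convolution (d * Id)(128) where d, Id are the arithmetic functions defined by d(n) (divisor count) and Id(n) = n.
(d * Id)(128) = 502

Divisors of 128: [1, 2, 4, 8, 16, 32, 64, 128]. For each d | 128:
  d = 1: d(1) · Id(128/1) = 1 · 128 = 128
  d = 2: d(2) · Id(128/2) = 2 · 64 = 128
  d = 4: d(4) · Id(128/4) = 3 · 32 = 96
  d = 8: d(8) · Id(128/8) = 4 · 16 = 64
  d = 16: d(16) · Id(128/16) = 5 · 8 = 40
  d = 32: d(32) · Id(128/32) = 6 · 4 = 24
  d = 64: d(64) · Id(128/64) = 7 · 2 = 14
  d = 128: d(128) · Id(128/128) = 8 · 1 = 8
Summing: (d * Id)(128) = 128 + 128 + 96 + 64 + 40 + 24 + 14 + 8 = 502.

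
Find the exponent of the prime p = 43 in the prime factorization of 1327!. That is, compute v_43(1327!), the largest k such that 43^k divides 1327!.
v_43(1327!) = 30

Legendre's formula: v_p(n!) = Σ_{k ≥ 1} ⌊n / p^k⌋. For p = 43, n = 1327, the terms are:
  ⌊1327/43^1⌋ = ⌊1327/43⌋ = 30
(the next term ⌊1327/43^2⌋ = 0, terminating the sum). Summing: v_43(1327!) = 30 = 30.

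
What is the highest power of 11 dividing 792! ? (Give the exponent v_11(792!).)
v_11(792!) = 78

Legendre's formula: v_p(n!) = Σ_{k ≥ 1} ⌊n / p^k⌋. For p = 11, n = 792, the terms are:
  ⌊792/11^1⌋ = ⌊792/11⌋ = 72
  ⌊792/11^2⌋ = ⌊792/121⌋ = 6
(the next term ⌊792/11^3⌋ = 0, terminating the sum). Summing: v_11(792!) = 72 + 6 = 78.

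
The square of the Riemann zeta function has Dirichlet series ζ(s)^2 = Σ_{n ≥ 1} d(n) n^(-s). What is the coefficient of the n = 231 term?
d(231) = 8

ζ(s)^2 = (Σ 1/m^s)(Σ 1/k^s). The coefficient of 1/n^s in the product is the number of ordered pairs (m, k) with mk = n, which equals d(n). For n = 231, divisors are [1, 3, 7, 11, 21, 33, 77, 231], so d(231) = 8.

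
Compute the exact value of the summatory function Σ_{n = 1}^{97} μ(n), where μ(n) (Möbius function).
Σ_{n ≤ 97} μ(n) = 1

Compute μ(n) for each 1 ≤ n ≤ 97: μ(1) = 1, μ(2) = -1, μ(3) = -1, μ(4) = 0, μ(5) = -1, μ(6) = 1, μ(7) = -1, μ(8) = 0, μ(9) = 0, μ(10) = 1, μ(11) = -1, μ(12) = 0, μ(13) = -1, μ(14) = 1, μ(15) = 1, μ(16) = 0, μ(17) = -1, μ(18) = 0, μ(19) = -1, μ(20) = 0, μ(21) = 1, μ(22) = 1, μ(23) = -1, μ(24) = 0, μ(25) = 0, μ(26) = 1, μ(27) = 0, μ(28) = 0, μ(29) = -1, μ(30) = -1, μ(31) = -1, μ(32) = 0, μ(33) = 1, μ(34) = 1, μ(35) = 1, μ(36) = 0, μ(37) = -1, μ(38) = 1, μ(39) = 1, μ(40) = 0, μ(41) = -1, μ(42) = -1, μ(43) = -1, μ(44) = 0, μ(45) = 0, μ(46) = 1, μ(47) = -1, μ(48) = 0, μ(49) = 0, μ(50) = 0, μ(51) = 1, μ(52) = 0, μ(53) = -1, μ(54) = 0, μ(55) = 1, μ(56) = 0, μ(57) = 1, μ(58) = 1, μ(59) = -1, μ(60) = 0, μ(61) = -1, μ(62) = 1, μ(63) = 0, μ(64) = 0, μ(65) = 1, μ(66) = -1, μ(67) = -1, μ(68) = 0, μ(69) = 1, μ(70) = -1, μ(71) = -1, μ(72) = 0, μ(73) = -1, μ(74) = 1, μ(75) = 0, μ(76) = 0, μ(77) = 1, μ(78) = -1, μ(79) = -1, μ(80) = 0, μ(81) = 0, μ(82) = 1, μ(83) = -1, μ(84) = 0, μ(85) = 1, μ(86) = 1, μ(87) = 1, μ(88) = 0, μ(89) = -1, μ(90) = 0, μ(91) = 1, μ(92) = 0, μ(93) = 1, μ(94) = 1, μ(95) = 1, μ(96) = 0, μ(97) = -1. Summing all 97 values: 1. (Mertens function M(x) = Σ_{n ≤ x} μ(n); on average M(x) should be small (PNT ⟺ M(x) = o(x)).)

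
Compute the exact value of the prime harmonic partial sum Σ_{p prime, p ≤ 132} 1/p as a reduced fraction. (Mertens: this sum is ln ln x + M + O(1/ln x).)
Σ 1/p = 980956909242278731029785409368357903506317057050081/525896479052627740771371797072411912900610967452630

π(132) = 32, so the primes ≤ 132 are [2, 3, 5, 7, 11, 13, 17, 19, 23, 29, 31, 37, 41, 43, 47, 53, 59, 61, 67, 71, 73, 79, 83, 89, 97, 101, 103, 107, 109, 113, 127, 131]. Summing 1/p over these primes: 980956909242278731029785409368357903506317057050081/525896479052627740771371797072411912900610967452630 ≈ 1.8653. Mertens estimate ln ln(132) + 0.2615 ≈ 1.8472.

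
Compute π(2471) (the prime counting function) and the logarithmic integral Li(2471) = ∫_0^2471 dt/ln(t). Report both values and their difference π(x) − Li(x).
π(2471) = 365;  Li(2471) ≈ 375.90;  π(x) − Li(x) ≈ -10.90.

Direct count of primes ≤ 2471 gives π(2471) = 365. Numerical evaluation of the logarithmic integral gives Li(2471) ≈ 375.90. The difference π(x) − Li(x) ≈ -10.90 is typically negative for small/moderate x (Li(x) overestimates), though Littlewood's theorem shows this sign changes infinitely often.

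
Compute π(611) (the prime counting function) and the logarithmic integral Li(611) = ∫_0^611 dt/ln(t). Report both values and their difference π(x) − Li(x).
π(611) = 111;  Li(611) ≈ 119.36;  π(x) − Li(x) ≈ -8.36.

Direct count of primes ≤ 611 gives π(611) = 111. Numerical evaluation of the logarithmic integral gives Li(611) ≈ 119.36. The difference π(x) − Li(x) ≈ -8.36 is typically negative for small/moderate x (Li(x) overestimates), though Littlewood's theorem shows this sign changes infinitely often.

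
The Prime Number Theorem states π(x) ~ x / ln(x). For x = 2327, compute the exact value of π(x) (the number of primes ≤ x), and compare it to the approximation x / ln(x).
π(2327) = 344;  x/ln(x) ≈ 300.17;  relative error ≈ 12.74%.

Directly count primes up to 2327: π(2327) = 344. The PNT approximation gives 2327/ln(2327) ≈ 2327/7.75234 ≈ 300.17. Relative error (π(x) − x/ln(x)) / π(x) ≈ 12.74%; the approximation is known to undercount slightly (Li(x) is a better estimate).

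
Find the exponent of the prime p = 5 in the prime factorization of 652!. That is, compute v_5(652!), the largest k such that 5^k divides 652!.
v_5(652!) = 162

Legendre's formula: v_p(n!) = Σ_{k ≥ 1} ⌊n / p^k⌋. For p = 5, n = 652, the terms are:
  ⌊652/5^1⌋ = ⌊652/5⌋ = 130
  ⌊652/5^2⌋ = ⌊652/25⌋ = 26
  ⌊652/5^3⌋ = ⌊652/125⌋ = 5
  ⌊652/5^4⌋ = ⌊652/625⌋ = 1
(the next term ⌊652/5^5⌋ = 0, terminating the sum). Summing: v_5(652!) = 130 + 26 + 5 + 1 = 162.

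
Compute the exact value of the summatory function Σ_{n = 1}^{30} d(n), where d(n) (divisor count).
Σ_{n ≤ 30} d(n) = 111

Compute d(n) for each 1 ≤ n ≤ 30: d(1) = 1, d(2) = 2, d(3) = 2, d(4) = 3, d(5) = 2, d(6) = 4, d(7) = 2, d(8) = 4, d(9) = 3, d(10) = 4, d(11) = 2, d(12) = 6, d(13) = 2, d(14) = 4, d(15) = 4, d(16) = 5, d(17) = 2, d(18) = 6, d(19) = 2, d(20) = 6, d(21) = 4, d(22) = 4, d(23) = 2, d(24) = 8, d(25) = 3, d(26) = 4, d(27) = 4, d(28) = 6, d(29) = 2, d(30) = 8. Summing all 30 values: 111. (Dirichlet's divisor formula: Σ_{n ≤ x} d(n) = x ln(x) + (2γ − 1) x + O(√x). For x = 30, the asymptotic estimate is ≈ 106.67.)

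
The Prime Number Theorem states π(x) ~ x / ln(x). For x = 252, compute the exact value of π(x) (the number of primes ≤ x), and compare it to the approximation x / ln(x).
π(252) = 54;  x/ln(x) ≈ 45.57;  relative error ≈ 15.60%.

Directly count primes up to 252: π(252) = 54. The PNT approximation gives 252/ln(252) ≈ 252/5.52943 ≈ 45.57. Relative error (π(x) − x/ln(x)) / π(x) ≈ 15.60%; the approximation is known to undercount slightly (Li(x) is a better estimate).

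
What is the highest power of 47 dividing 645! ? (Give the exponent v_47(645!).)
v_47(645!) = 13

Legendre's formula: v_p(n!) = Σ_{k ≥ 1} ⌊n / p^k⌋. For p = 47, n = 645, the terms are:
  ⌊645/47^1⌋ = ⌊645/47⌋ = 13
(the next term ⌊645/47^2⌋ = 0, terminating the sum). Summing: v_47(645!) = 13 = 13.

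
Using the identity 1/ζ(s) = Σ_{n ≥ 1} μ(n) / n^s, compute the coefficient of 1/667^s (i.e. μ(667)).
μ(667) = 1

Factor n = 667 = 23 · 29. μ(n) = 0 if any exponent ≥ 2 (not squarefree); otherwise μ(n) = (−1)^{ω(n)} where ω(n) is the number of distinct prime factors. Applying: μ(667) = 1.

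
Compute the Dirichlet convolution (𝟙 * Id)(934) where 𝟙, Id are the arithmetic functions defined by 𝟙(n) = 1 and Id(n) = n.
(𝟙 * Id)(934) = 1404

Divisors of 934: [1, 2, 467, 934]. For each d | 934:
  d = 1: 𝟙(1) · Id(934/1) = 1 · 934 = 934
  d = 2: 𝟙(2) · Id(934/2) = 1 · 467 = 467
  d = 467: 𝟙(467) · Id(934/467) = 1 · 2 = 2
  d = 934: 𝟙(934) · Id(934/934) = 1 · 1 = 1
Summing: (𝟙 * Id)(934) = 934 + 467 + 2 + 1 = 1404.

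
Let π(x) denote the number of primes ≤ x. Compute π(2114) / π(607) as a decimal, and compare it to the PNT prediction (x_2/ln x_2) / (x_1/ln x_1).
π(2114)/π(607) = 319/111 ≈ 2.8739;  PNT prediction ≈ 2.9151.

π(607) = 111 and π(2114) = 319, so π(2114)/π(607) ≈ 2.8739. The PNT-predicted ratio is (2114/ln(2114)) / (607/ln(607)) ≈ 2.9151. The two agree to within a few percent, as expected.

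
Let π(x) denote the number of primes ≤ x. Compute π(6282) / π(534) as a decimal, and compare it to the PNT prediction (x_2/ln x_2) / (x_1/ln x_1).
π(6282)/π(534) = 817/99 ≈ 8.2525;  PNT prediction ≈ 8.4482.

π(534) = 99 and π(6282) = 817, so π(6282)/π(534) ≈ 8.2525. The PNT-predicted ratio is (6282/ln(6282)) / (534/ln(534)) ≈ 8.4482. The two agree to within a few percent, as expected.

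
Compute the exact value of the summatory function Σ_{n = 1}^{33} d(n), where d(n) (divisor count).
Σ_{n ≤ 33} d(n) = 123

Compute d(n) for each 1 ≤ n ≤ 33: d(1) = 1, d(2) = 2, d(3) = 2, d(4) = 3, d(5) = 2, d(6) = 4, d(7) = 2, d(8) = 4, d(9) = 3, d(10) = 4, d(11) = 2, d(12) = 6, d(13) = 2, d(14) = 4, d(15) = 4, d(16) = 5, d(17) = 2, d(18) = 6, d(19) = 2, d(20) = 6, d(21) = 4, d(22) = 4, d(23) = 2, d(24) = 8, d(25) = 3, d(26) = 4, d(27) = 4, d(28) = 6, d(29) = 2, d(30) = 8, d(31) = 2, d(32) = 6, d(33) = 4. Summing all 33 values: 123. (Dirichlet's divisor formula: Σ_{n ≤ x} d(n) = x ln(x) + (2γ − 1) x + O(√x). For x = 33, the asymptotic estimate is ≈ 120.48.)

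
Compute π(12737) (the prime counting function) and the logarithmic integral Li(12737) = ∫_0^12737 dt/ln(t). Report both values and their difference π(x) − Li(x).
π(12737) = 1519;  Li(12737) ≈ 1539.31;  π(x) − Li(x) ≈ -20.31.

Direct count of primes ≤ 12737 gives π(12737) = 1519. Numerical evaluation of the logarithmic integral gives Li(12737) ≈ 1539.31. The difference π(x) − Li(x) ≈ -20.31 is typically negative for small/moderate x (Li(x) overestimates), though Littlewood's theorem shows this sign changes infinitely often.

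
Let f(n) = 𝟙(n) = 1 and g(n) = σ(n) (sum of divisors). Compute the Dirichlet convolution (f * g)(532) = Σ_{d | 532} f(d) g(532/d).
(𝟙 * σ)(532) = 2079

Divisors of 532: [1, 2, 4, 7, 14, 19, 28, 38, 76, 133, 266, 532]. For each d | 532:
  d = 1: 𝟙(1) · σ(532/1) = 1 · 1120 = 1120
  d = 2: 𝟙(2) · σ(532/2) = 1 · 480 = 480
  d = 4: 𝟙(4) · σ(532/4) = 1 · 160 = 160
  d = 7: 𝟙(7) · σ(532/7) = 1 · 140 = 140
  d = 14: 𝟙(14) · σ(532/14) = 1 · 60 = 60
  d = 19: 𝟙(19) · σ(532/19) = 1 · 56 = 56
  d = 28: 𝟙(28) · σ(532/28) = 1 · 20 = 20
  d = 38: 𝟙(38) · σ(532/38) = 1 · 24 = 24
  d = 76: 𝟙(76) · σ(532/76) = 1 · 8 = 8
  d = 133: 𝟙(133) · σ(532/133) = 1 · 7 = 7
  d = 266: 𝟙(266) · σ(532/266) = 1 · 3 = 3
  d = 532: 𝟙(532) · σ(532/532) = 1 · 1 = 1
Summing: (𝟙 * σ)(532) = 1120 + 480 + 160 + 140 + 60 + 56 + 20 + 24 + 8 + 7 + 3 + 1 = 2079.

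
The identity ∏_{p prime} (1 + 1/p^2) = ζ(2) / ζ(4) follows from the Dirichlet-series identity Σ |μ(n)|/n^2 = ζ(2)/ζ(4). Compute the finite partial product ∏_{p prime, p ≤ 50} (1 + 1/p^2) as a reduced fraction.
∏ = 101793085732936000000000/67237345888235944242129

The primes p ≤ 50 are [2, 3, 5, 7, 11, 13, 17, 19, 23, 29, 31, 37, 41, 43, 47]. For each, (1 + 1/p^2) = (p^2 + 1)/p^2. Multiplying these fractions over p ∈ [2, 3, 5, 7, 11, 13, 17, 19, 23, 29, 31, 37, 41, 43, 47] gives 101793085732936000000000/67237345888235944242129. (In the limit P → ∞ this tends to ζ(2)/ζ(4).)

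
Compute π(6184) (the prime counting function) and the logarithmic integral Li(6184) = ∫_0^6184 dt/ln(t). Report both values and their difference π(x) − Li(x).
π(6184) = 804;  Li(6184) ≈ 821.53;  π(x) − Li(x) ≈ -17.53.

Direct count of primes ≤ 6184 gives π(6184) = 804. Numerical evaluation of the logarithmic integral gives Li(6184) ≈ 821.53. The difference π(x) − Li(x) ≈ -17.53 is typically negative for small/moderate x (Li(x) overestimates), though Littlewood's theorem shows this sign changes infinitely often.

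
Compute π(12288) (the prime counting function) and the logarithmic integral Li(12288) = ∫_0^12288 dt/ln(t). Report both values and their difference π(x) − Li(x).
π(12288) = 1469;  Li(12288) ≈ 1491.72;  π(x) − Li(x) ≈ -22.72.

Direct count of primes ≤ 12288 gives π(12288) = 1469. Numerical evaluation of the logarithmic integral gives Li(12288) ≈ 1491.72. The difference π(x) − Li(x) ≈ -22.72 is typically negative for small/moderate x (Li(x) overestimates), though Littlewood's theorem shows this sign changes infinitely often.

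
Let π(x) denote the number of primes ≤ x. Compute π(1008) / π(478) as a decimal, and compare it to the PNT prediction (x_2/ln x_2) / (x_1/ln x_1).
π(1008)/π(478) = 168/91 ≈ 1.8462;  PNT prediction ≈ 1.8813.

π(478) = 91 and π(1008) = 168, so π(1008)/π(478) ≈ 1.8462. The PNT-predicted ratio is (1008/ln(1008)) / (478/ln(478)) ≈ 1.8813. The two agree to within a few percent, as expected.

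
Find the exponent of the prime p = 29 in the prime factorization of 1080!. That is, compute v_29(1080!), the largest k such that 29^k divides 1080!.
v_29(1080!) = 38

Legendre's formula: v_p(n!) = Σ_{k ≥ 1} ⌊n / p^k⌋. For p = 29, n = 1080, the terms are:
  ⌊1080/29^1⌋ = ⌊1080/29⌋ = 37
  ⌊1080/29^2⌋ = ⌊1080/841⌋ = 1
(the next term ⌊1080/29^3⌋ = 0, terminating the sum). Summing: v_29(1080!) = 37 + 1 = 38.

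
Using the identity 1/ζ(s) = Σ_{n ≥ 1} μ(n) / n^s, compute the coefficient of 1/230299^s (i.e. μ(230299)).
μ(230299) = 1

Factor n = 230299 = 17 · 19 · 23 · 31. μ(n) = 0 if any exponent ≥ 2 (not squarefree); otherwise μ(n) = (−1)^{ω(n)} where ω(n) is the number of distinct prime factors. Applying: μ(230299) = 1.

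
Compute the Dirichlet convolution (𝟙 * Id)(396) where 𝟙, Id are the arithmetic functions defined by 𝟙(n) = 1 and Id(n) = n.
(𝟙 * Id)(396) = 1092

Divisors of 396: [1, 2, 3, 4, 6, 9, 11, 12, 18, 22, 33, 36, 44, 66, 99, 132, 198, 396]. For each d | 396:
  d = 1: 𝟙(1) · Id(396/1) = 1 · 396 = 396
  d = 2: 𝟙(2) · Id(396/2) = 1 · 198 = 198
  d = 3: 𝟙(3) · Id(396/3) = 1 · 132 = 132
  d = 4: 𝟙(4) · Id(396/4) = 1 · 99 = 99
  d = 6: 𝟙(6) · Id(396/6) = 1 · 66 = 66
  d = 9: 𝟙(9) · Id(396/9) = 1 · 44 = 44
  d = 11: 𝟙(11) · Id(396/11) = 1 · 36 = 36
  d = 12: 𝟙(12) · Id(396/12) = 1 · 33 = 33
  d = 18: 𝟙(18) · Id(396/18) = 1 · 22 = 22
  d = 22: 𝟙(22) · Id(396/22) = 1 · 18 = 18
  d = 33: 𝟙(33) · Id(396/33) = 1 · 12 = 12
  d = 36: 𝟙(36) · Id(396/36) = 1 · 11 = 11
  d = 44: 𝟙(44) · Id(396/44) = 1 · 9 = 9
  d = 66: 𝟙(66) · Id(396/66) = 1 · 6 = 6
  d = 99: 𝟙(99) · Id(396/99) = 1 · 4 = 4
  d = 132: 𝟙(132) · Id(396/132) = 1 · 3 = 3
  d = 198: 𝟙(198) · Id(396/198) = 1 · 2 = 2
  d = 396: 𝟙(396) · Id(396/396) = 1 · 1 = 1
Summing: (𝟙 * Id)(396) = 396 + 198 + 132 + 99 + 66 + 44 + 36 + 33 + 22 + 18 + 12 + 11 + 9 + 6 + 4 + 3 + 2 + 1 = 1092.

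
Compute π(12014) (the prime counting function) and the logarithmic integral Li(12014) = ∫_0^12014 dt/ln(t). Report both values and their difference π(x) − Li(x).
π(12014) = 1440;  Li(12014) ≈ 1462.59;  π(x) − Li(x) ≈ -22.59.

Direct count of primes ≤ 12014 gives π(12014) = 1440. Numerical evaluation of the logarithmic integral gives Li(12014) ≈ 1462.59. The difference π(x) − Li(x) ≈ -22.59 is typically negative for small/moderate x (Li(x) overestimates), though Littlewood's theorem shows this sign changes infinitely often.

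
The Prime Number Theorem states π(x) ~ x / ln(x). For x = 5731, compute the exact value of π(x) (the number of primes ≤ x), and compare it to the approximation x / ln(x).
π(5731) = 753;  x/ln(x) ≈ 662.26;  relative error ≈ 12.05%.

Directly count primes up to 5731: π(5731) = 753. The PNT approximation gives 5731/ln(5731) ≈ 5731/8.65365 ≈ 662.26. Relative error (π(x) − x/ln(x)) / π(x) ≈ 12.05%; the approximation is known to undercount slightly (Li(x) is a better estimate).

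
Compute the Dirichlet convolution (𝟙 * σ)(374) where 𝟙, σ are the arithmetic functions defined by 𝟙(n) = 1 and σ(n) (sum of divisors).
(𝟙 * σ)(374) = 988

Divisors of 374: [1, 2, 11, 17, 22, 34, 187, 374]. For each d | 374:
  d = 1: 𝟙(1) · σ(374/1) = 1 · 648 = 648
  d = 2: 𝟙(2) · σ(374/2) = 1 · 216 = 216
  d = 11: 𝟙(11) · σ(374/11) = 1 · 54 = 54
  d = 17: 𝟙(17) · σ(374/17) = 1 · 36 = 36
  d = 22: 𝟙(22) · σ(374/22) = 1 · 18 = 18
  d = 34: 𝟙(34) · σ(374/34) = 1 · 12 = 12
  d = 187: 𝟙(187) · σ(374/187) = 1 · 3 = 3
  d = 374: 𝟙(374) · σ(374/374) = 1 · 1 = 1
Summing: (𝟙 * σ)(374) = 648 + 216 + 54 + 36 + 18 + 12 + 3 + 1 = 988.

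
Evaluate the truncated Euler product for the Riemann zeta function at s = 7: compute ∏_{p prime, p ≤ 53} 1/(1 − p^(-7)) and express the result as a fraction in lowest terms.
∏ = 72859781352345946164271325208512748367496302513429047898775811498046799405380225394802980517015901501332936608125/72256491859259542003929080814473893559535113224475133477501839873036689289530416476883582246279412849505472872448

The primes p ≤ 53 are [2, 3, 5, 7, 11, 13, 17, 19, 23, 29, 31, 37, 41, 43, 47, 53]. For each prime, (1 − 1/p^7)^(-1) = p^7 / (p^7 − 1). The product is (1 − 1/2^7)^(-1), (1 − 1/3^7)^(-1), (1 − 1/5^7)^(-1), (1 − 1/7^7)^(-1), (1 − 1/11^7)^(-1), (1 − 1/13^7)^(-1), (1 − 1/17^7)^(-1), (1 − 1/19^7)^(-1), (1 − 1/23^7)^(-1), (1 − 1/29^7)^(-1), (1 − 1/31^7)^(-1), (1 − 1/37^7)^(-1), (1 − 1/41^7)^(-1), (1 − 1/43^7)^(-1), (1 − 1/47^7)^(-1), (1 − 1/53^7)^(-1) = ∏ p^7 / (p^7 − 1) = 72859781352345946164271325208512748367496302513429047898775811498046799405380225394802980517015901501332936608125/72256491859259542003929080814473893559535113224475133477501839873036689289530416476883582246279412849505472872448.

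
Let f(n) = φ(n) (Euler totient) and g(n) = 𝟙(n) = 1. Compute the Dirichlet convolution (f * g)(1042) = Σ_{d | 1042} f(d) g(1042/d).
(φ * 𝟙)(1042) = 1042

Divisors of 1042: [1, 2, 521, 1042]. For each d | 1042:
  d = 1: φ(1) · 𝟙(1042/1) = 1 · 1 = 1
  d = 2: φ(2) · 𝟙(1042/2) = 1 · 1 = 1
  d = 521: φ(521) · 𝟙(1042/521) = 520 · 1 = 520
  d = 1042: φ(1042) · 𝟙(1042/1042) = 520 · 1 = 520
Summing: (φ * 𝟙)(1042) = 1 + 1 + 520 + 520 = 1042.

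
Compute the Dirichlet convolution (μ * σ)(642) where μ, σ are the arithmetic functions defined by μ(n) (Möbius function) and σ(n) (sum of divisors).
(μ * σ)(642) = 642

Divisors of 642: [1, 2, 3, 6, 107, 214, 321, 642]. For each d | 642:
  d = 1: μ(1) · σ(642/1) = 1 · 1296 = 1296
  d = 2: μ(2) · σ(642/2) = -1 · 432 = -432
  d = 3: μ(3) · σ(642/3) = -1 · 324 = -324
  d = 6: μ(6) · σ(642/6) = 1 · 108 = 108
  d = 107: μ(107) · σ(642/107) = -1 · 12 = -12
  d = 214: μ(214) · σ(642/214) = 1 · 4 = 4
  d = 321: μ(321) · σ(642/321) = 1 · 3 = 3
  d = 642: μ(642) · σ(642/642) = -1 · 1 = -1
Summing: (μ * σ)(642) = 1296 + -432 + -324 + 108 + -12 + 4 + 3 + -1 = 642.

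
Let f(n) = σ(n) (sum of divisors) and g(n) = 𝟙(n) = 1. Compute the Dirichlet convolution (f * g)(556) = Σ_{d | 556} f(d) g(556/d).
(σ * 𝟙)(556) = 1551

Divisors of 556: [1, 2, 4, 139, 278, 556]. For each d | 556:
  d = 1: σ(1) · 𝟙(556/1) = 1 · 1 = 1
  d = 2: σ(2) · 𝟙(556/2) = 3 · 1 = 3
  d = 4: σ(4) · 𝟙(556/4) = 7 · 1 = 7
  d = 139: σ(139) · 𝟙(556/139) = 140 · 1 = 140
  d = 278: σ(278) · 𝟙(556/278) = 420 · 1 = 420
  d = 556: σ(556) · 𝟙(556/556) = 980 · 1 = 980
Summing: (σ * 𝟙)(556) = 1 + 3 + 7 + 140 + 420 + 980 = 1551.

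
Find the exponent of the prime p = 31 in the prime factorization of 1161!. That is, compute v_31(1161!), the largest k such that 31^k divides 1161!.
v_31(1161!) = 38

Legendre's formula: v_p(n!) = Σ_{k ≥ 1} ⌊n / p^k⌋. For p = 31, n = 1161, the terms are:
  ⌊1161/31^1⌋ = ⌊1161/31⌋ = 37
  ⌊1161/31^2⌋ = ⌊1161/961⌋ = 1
(the next term ⌊1161/31^3⌋ = 0, terminating the sum). Summing: v_31(1161!) = 37 + 1 = 38.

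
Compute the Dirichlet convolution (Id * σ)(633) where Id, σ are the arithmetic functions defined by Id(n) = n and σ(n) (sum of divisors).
(Id * σ)(633) = 2961

Divisors of 633: [1, 3, 211, 633]. For each d | 633:
  d = 1: Id(1) · σ(633/1) = 1 · 848 = 848
  d = 3: Id(3) · σ(633/3) = 3 · 212 = 636
  d = 211: Id(211) · σ(633/211) = 211 · 4 = 844
  d = 633: Id(633) · σ(633/633) = 633 · 1 = 633
Summing: (Id * σ)(633) = 848 + 636 + 844 + 633 = 2961.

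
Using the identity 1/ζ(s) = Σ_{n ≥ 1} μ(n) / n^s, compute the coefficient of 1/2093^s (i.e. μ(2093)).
μ(2093) = -1

Factor n = 2093 = 7 · 13 · 23. μ(n) = 0 if any exponent ≥ 2 (not squarefree); otherwise μ(n) = (−1)^{ω(n)} where ω(n) is the number of distinct prime factors. Applying: μ(2093) = -1.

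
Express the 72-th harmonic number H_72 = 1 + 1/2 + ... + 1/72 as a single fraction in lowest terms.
H_72 = 9112469359293533278712889630349/1874681189225708508850515710400

Direct summation: H_72 = 1 + 1/2 + ... + 1/72. The least common denominator is lcm(1, ..., 72) = 5624043567677125526551547131200; over this denominator the numerator is 5624043567677125526551547131200 + 2812021783838562763275773565600 + 1874681189225708508850515710400 + 1406010891919281381637886782800 + 1124808713535425105310309426240 + 937340594612854254425257855200 + 803434795382446503793078161600 + 703005445959640690818943391400 + 624893729741902836283505236800 + 562404356767712552655154713120 + 511276687970647775141049739200 + 468670297306427127212628927600 + 432618735975163502042426702400 + 401717397691223251896539080800 + 374936237845141701770103142080 + 351502722979820345409471695700 + 330826092216301501561855713600 + 312446864870951418141752618400 + 296002293035638185607976164800 + 281202178383856276327577356560 + 267811598460815501264359387200 + 255638343985323887570524869600 + 244523633377266327241371614400 + 234335148653213563606314463800 + 224961742707085021062061885248 + 216309367987581751021213351200 + 208297909913967612094501745600 + 200858698845611625948269540400 + 193932536816452604363846452800 + 187468118922570850885051571040 + 181420760247649210533920875200 + 175751361489910172704735847850 + 170425562656882591713683246400 + 165413046108150750780927856800 + 160686959076489300758615632320 + 156223432435475709070876309200 + 152001177504787176393285057600 + 148001146517819092803988082400 + 144206245325054500680808900800 + 140601089191928138163788678280 + 137171794333588427476867003200 + 133905799230407750632179693600 + 130791710876212221547710398400 + 127819171992661943785262434800 + 124978745948380567256701047360 + 122261816688633163620685807200 + 119660501439938840990458449600 + 117167574326606781803157231900 + 114776399340349500541868308800 + 112480871353542510531030942624 + 110275364072100500520618571200 + 108154683993790875510606675600 + 106114029578813689180217870400 + 104148954956983806047250872800 + 102255337594129555028209947840 + 100429349422805812974134770200 + 98667431011879395202658721600 + 96966268408226302181923226400 + 95322772333510602144941476800 + 93734059461285425442525785520 + 92197435535690582402484379200 + 90710380123824605266960437600 + 89270532820271833754786462400 + 87875680744955086352367923925 + 86523747195032700408485340480 + 85212781328441295856841623200 + 83940948771300380993306673600 + 82706523054075375390463928400 + 81507877792422109080457204800 + 80343479538244650379307816160 + 79211881234889091923261227200 + 78111716217737854535438154600 = 27337408077880599836138668891047, so H_72 = 27337408077880599836138668891047/5624043567677125526551547131200; reducing by gcd(27337408077880599836138668891047, 5624043567677125526551547131200) = 3 gives 9112469359293533278712889630349/1874681189225708508850515710400 ≈ 4.86081. (The PNT-adjacent estimate ln(72) + γ ≈ 4.85388 matches within O(1/n).)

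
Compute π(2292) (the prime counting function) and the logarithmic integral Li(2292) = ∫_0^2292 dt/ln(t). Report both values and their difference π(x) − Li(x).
π(2292) = 340;  Li(2292) ≈ 352.88;  π(x) − Li(x) ≈ -12.88.

Direct count of primes ≤ 2292 gives π(2292) = 340. Numerical evaluation of the logarithmic integral gives Li(2292) ≈ 352.88. The difference π(x) − Li(x) ≈ -12.88 is typically negative for small/moderate x (Li(x) overestimates), though Littlewood's theorem shows this sign changes infinitely often.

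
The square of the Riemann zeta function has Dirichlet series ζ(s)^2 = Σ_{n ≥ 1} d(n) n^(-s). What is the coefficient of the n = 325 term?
d(325) = 6

ζ(s)^2 = (Σ 1/m^s)(Σ 1/k^s). The coefficient of 1/n^s in the product is the number of ordered pairs (m, k) with mk = n, which equals d(n). For n = 325, divisors are [1, 5, 13, 25, 65, 325], so d(325) = 6.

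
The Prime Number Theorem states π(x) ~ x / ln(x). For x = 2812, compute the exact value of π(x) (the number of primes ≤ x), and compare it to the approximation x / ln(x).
π(2812) = 409;  x/ln(x) ≈ 354.08;  relative error ≈ 13.43%.

Directly count primes up to 2812: π(2812) = 409. The PNT approximation gives 2812/ln(2812) ≈ 2812/7.94165 ≈ 354.08. Relative error (π(x) − x/ln(x)) / π(x) ≈ 13.43%; the approximation is known to undercount slightly (Li(x) is a better estimate).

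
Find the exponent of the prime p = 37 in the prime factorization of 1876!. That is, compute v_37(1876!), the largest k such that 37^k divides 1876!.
v_37(1876!) = 51

Legendre's formula: v_p(n!) = Σ_{k ≥ 1} ⌊n / p^k⌋. For p = 37, n = 1876, the terms are:
  ⌊1876/37^1⌋ = ⌊1876/37⌋ = 50
  ⌊1876/37^2⌋ = ⌊1876/1369⌋ = 1
(the next term ⌊1876/37^3⌋ = 0, terminating the sum). Summing: v_37(1876!) = 50 + 1 = 51.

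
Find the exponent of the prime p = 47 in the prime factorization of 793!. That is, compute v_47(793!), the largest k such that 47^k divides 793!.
v_47(793!) = 16

Legendre's formula: v_p(n!) = Σ_{k ≥ 1} ⌊n / p^k⌋. For p = 47, n = 793, the terms are:
  ⌊793/47^1⌋ = ⌊793/47⌋ = 16
(the next term ⌊793/47^2⌋ = 0, terminating the sum). Summing: v_47(793!) = 16 = 16.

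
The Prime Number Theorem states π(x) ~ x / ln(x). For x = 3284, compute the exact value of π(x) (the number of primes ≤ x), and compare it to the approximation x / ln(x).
π(3284) = 462;  x/ln(x) ≈ 405.59;  relative error ≈ 12.21%.

Directly count primes up to 3284: π(3284) = 462. The PNT approximation gives 3284/ln(3284) ≈ 3284/8.09682 ≈ 405.59. Relative error (π(x) − x/ln(x)) / π(x) ≈ 12.21%; the approximation is known to undercount slightly (Li(x) is a better estimate).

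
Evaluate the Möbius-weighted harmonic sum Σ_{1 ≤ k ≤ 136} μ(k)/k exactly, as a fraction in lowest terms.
Σ μ(k)/k = 1798157260399775266990045811129040783798487774562/262948239526313870385685898536205956450305483726315

Values of μ(k) for 1 ≤ k ≤ 136: μ(1) = 1, μ(2) = -1, μ(3) = -1, μ(5) = -1, μ(6) = 1, μ(7) = -1, μ(10) = 1, μ(11) = -1, μ(13) = -1, μ(14) = 1, μ(15) = 1, μ(17) = -1, μ(19) = -1, μ(21) = 1, μ(22) = 1, μ(23) = -1, μ(26) = 1, μ(29) = -1, μ(30) = -1, μ(31) = -1, μ(33) = 1, μ(34) = 1, μ(35) = 1, μ(37) = -1, μ(38) = 1, μ(39) = 1, μ(41) = -1, μ(42) = -1, μ(43) = -1, μ(46) = 1, μ(47) = -1, μ(51) = 1, μ(53) = -1, μ(55) = 1, μ(57) = 1, μ(58) = 1, μ(59) = -1, μ(61) = -1, μ(62) = 1, μ(65) = 1, μ(66) = -1, μ(67) = -1, μ(69) = 1, μ(70) = -1, μ(71) = -1, μ(73) = -1, μ(74) = 1, μ(77) = 1, μ(78) = -1, μ(79) = -1, μ(82) = 1, μ(83) = -1, μ(85) = 1, μ(86) = 1, μ(87) = 1, μ(89) = -1, μ(91) = 1, μ(93) = 1, μ(94) = 1, μ(95) = 1, μ(97) = -1, μ(101) = -1, μ(102) = -1, μ(103) = -1, μ(105) = -1, μ(106) = 1, μ(107) = -1, μ(109) = -1, μ(110) = -1, μ(111) = 1, μ(113) = -1, μ(114) = -1, μ(115) = 1, μ(118) = 1, μ(119) = 1, μ(122) = 1, μ(123) = 1, μ(127) = -1, μ(129) = 1, μ(130) = -1, μ(131) = -1, μ(133) = 1, μ(134) = 1, with μ = 0 on non-squarefree integers. Summing μ(k)/k for k where μ(k) ≠ 0 gives 1798157260399775266990045811129040783798487774562/262948239526313870385685898536205956450305483726315 ≈ 0.0068. (PNT ⟺ this sum → 0 as n → ∞.)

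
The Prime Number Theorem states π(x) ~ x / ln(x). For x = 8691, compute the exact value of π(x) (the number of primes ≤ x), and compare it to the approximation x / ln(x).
π(8691) = 1082;  x/ln(x) ≈ 958.21;  relative error ≈ 11.44%.

Directly count primes up to 8691: π(8691) = 1082. The PNT approximation gives 8691/ln(8691) ≈ 8691/9.07004 ≈ 958.21. Relative error (π(x) − x/ln(x)) / π(x) ≈ 11.44%; the approximation is known to undercount slightly (Li(x) is a better estimate).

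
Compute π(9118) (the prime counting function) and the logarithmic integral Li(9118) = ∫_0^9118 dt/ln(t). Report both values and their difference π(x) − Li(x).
π(9118) = 1130;  Li(9118) ≈ 1149.90;  π(x) − Li(x) ≈ -19.90.

Direct count of primes ≤ 9118 gives π(9118) = 1130. Numerical evaluation of the logarithmic integral gives Li(9118) ≈ 1149.90. The difference π(x) − Li(x) ≈ -19.90 is typically negative for small/moderate x (Li(x) overestimates), though Littlewood's theorem shows this sign changes infinitely often.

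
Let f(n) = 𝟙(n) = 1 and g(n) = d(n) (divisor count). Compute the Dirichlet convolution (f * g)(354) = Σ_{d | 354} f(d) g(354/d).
(𝟙 * d)(354) = 27

Divisors of 354: [1, 2, 3, 6, 59, 118, 177, 354]. For each d | 354:
  d = 1: 𝟙(1) · d(354/1) = 1 · 8 = 8
  d = 2: 𝟙(2) · d(354/2) = 1 · 4 = 4
  d = 3: 𝟙(3) · d(354/3) = 1 · 4 = 4
  d = 6: 𝟙(6) · d(354/6) = 1 · 2 = 2
  d = 59: 𝟙(59) · d(354/59) = 1 · 4 = 4
  d = 118: 𝟙(118) · d(354/118) = 1 · 2 = 2
  d = 177: 𝟙(177) · d(354/177) = 1 · 2 = 2
  d = 354: 𝟙(354) · d(354/354) = 1 · 1 = 1
Summing: (𝟙 * d)(354) = 8 + 4 + 4 + 2 + 4 + 2 + 2 + 1 = 27.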